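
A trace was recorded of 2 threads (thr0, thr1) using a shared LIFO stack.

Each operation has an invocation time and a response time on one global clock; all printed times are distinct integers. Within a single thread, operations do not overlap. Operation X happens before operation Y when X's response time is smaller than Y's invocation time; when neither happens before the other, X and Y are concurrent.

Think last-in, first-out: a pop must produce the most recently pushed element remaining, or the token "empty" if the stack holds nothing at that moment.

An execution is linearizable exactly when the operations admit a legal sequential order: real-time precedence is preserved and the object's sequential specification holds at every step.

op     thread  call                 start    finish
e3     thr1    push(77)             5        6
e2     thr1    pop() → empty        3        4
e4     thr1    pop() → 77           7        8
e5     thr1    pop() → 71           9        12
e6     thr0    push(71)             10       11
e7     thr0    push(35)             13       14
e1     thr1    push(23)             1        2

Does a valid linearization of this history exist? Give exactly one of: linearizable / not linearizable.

events 1..3 are fine; event 4 — the response of e2 at time 4 — makes the prefix non-linearizable
exactly one order of the 2 completed ops respects real time; the LIFO stack replay fails
for example e1, e2 fails at step 2: e2 pop() → empty is not legal there

not linearizable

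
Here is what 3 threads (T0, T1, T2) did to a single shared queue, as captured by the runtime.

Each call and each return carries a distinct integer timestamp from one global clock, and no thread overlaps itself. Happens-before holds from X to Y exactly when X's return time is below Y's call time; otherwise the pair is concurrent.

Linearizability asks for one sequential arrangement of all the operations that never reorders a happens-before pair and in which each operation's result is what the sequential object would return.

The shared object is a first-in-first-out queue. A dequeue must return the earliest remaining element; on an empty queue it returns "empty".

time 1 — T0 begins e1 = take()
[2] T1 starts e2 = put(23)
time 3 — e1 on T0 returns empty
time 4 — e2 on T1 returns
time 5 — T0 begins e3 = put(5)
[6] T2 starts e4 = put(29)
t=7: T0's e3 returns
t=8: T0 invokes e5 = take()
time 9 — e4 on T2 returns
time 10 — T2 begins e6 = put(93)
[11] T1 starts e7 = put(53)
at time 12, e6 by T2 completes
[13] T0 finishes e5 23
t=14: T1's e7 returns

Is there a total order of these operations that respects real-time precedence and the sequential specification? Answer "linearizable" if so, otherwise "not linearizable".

linearizable

witness order: e1, e2, e3, e4, e5, e6, e7
step 1: e1 take() → empty — queue <>
step 2: e2 put(23) — queue <23>
step 3: e3 put(5) — queue <23,5>
step 4: e4 put(29) — queue <23,5,29>
step 5: e5 take() → 23 — queue <5,29>
step 6: e6 put(93) — queue <5,29,93>
step 7: e7 put(53) — queue <5,29,93,53>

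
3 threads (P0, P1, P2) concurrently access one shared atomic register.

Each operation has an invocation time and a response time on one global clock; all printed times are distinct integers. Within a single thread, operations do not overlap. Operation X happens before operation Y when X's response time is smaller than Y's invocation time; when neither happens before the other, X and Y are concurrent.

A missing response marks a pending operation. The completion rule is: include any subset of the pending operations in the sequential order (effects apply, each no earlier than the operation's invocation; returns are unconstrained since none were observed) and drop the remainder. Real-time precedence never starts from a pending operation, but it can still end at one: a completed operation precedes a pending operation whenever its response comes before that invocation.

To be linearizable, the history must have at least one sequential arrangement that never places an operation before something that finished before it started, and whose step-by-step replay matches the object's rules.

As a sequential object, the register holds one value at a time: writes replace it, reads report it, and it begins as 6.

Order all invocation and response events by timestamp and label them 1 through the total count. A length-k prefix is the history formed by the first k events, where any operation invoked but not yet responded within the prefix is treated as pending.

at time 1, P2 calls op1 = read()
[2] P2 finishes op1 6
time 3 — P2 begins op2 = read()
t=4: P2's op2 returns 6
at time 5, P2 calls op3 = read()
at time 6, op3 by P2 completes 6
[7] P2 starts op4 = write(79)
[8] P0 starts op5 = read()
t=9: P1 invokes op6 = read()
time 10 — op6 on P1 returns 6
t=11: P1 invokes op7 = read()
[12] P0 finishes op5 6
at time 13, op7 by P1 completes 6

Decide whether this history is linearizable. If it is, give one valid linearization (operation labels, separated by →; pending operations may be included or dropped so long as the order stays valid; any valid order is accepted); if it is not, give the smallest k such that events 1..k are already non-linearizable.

1. op1 read() → 6, leaving value 6
2. op2 read() → 6, leaving value 6
3. op3 read() → 6, leaving value 6
4. op5 read() → 6, leaving value 6
5. op6 read() → 6, leaving value 6
6. op7 read() → 6, leaving value 6

linearizable — witness: op1 → op2 → op3 → op5 → op6 → op7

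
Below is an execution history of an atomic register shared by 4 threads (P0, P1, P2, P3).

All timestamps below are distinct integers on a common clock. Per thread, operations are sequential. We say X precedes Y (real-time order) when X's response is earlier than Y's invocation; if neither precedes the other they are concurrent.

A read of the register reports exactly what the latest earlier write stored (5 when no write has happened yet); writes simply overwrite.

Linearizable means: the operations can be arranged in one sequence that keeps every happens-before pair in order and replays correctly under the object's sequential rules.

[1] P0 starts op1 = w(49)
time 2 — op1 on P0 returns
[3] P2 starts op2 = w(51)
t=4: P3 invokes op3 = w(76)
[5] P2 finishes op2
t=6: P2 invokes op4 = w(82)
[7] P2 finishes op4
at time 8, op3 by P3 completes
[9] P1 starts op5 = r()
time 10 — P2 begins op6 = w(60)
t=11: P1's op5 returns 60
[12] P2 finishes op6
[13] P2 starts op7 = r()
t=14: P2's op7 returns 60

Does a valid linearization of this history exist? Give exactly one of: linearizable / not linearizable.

one valid linearization: op1, op2, op3, op4, op6, op5, op7
1. op1 w(49), leaving value 49
2. op2 w(51), leaving value 51
3. op3 w(76), leaving value 76
4. op4 w(82), leaving value 82
5. op6 w(60), leaving value 60
6. op5 r() → 60, leaving value 60
7. op7 r() → 60, leaving value 60

linearizable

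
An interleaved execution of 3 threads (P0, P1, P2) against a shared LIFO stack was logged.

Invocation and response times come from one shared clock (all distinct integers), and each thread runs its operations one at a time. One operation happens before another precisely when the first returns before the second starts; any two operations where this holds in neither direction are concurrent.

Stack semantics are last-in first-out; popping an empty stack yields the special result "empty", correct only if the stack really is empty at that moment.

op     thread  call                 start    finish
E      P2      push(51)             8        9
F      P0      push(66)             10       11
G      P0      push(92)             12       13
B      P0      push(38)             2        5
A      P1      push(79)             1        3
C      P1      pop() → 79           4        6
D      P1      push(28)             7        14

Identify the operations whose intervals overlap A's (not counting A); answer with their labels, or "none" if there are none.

B

concurrent with A ([1,3]): every op whose interval crosses 1..3
B [2,5]: concurrent
C [4,6]: after
D [7,14]: after
E [8,9]: after
F [10,11]: after
G [12,13]: after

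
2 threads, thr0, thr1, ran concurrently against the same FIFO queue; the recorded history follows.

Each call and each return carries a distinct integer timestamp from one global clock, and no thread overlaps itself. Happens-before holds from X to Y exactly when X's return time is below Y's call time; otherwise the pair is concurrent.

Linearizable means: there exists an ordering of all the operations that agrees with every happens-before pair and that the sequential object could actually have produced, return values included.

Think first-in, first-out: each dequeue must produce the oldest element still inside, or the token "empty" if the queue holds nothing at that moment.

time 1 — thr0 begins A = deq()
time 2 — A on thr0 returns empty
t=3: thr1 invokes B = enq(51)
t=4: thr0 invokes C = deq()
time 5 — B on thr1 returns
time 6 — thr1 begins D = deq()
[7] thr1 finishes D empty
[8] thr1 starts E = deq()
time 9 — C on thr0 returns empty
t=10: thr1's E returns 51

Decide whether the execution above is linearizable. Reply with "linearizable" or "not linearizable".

not linearizable

events 1..8 are fine; event 9 — the response of C at time 9 — makes the prefix non-linearizable
every one of the 3 real-time-consistent orders over 4 completed FIFO queue ops fails the sequential spec
include/drop combinations of the 1 pending operation (E) were all tried; none helps
for example A, B, C, D (pending dropped) fails at step 3: C deq() → empty is not legal there
for example A, B, D, C (pending dropped) fails at step 3: D deq() → empty is not legal there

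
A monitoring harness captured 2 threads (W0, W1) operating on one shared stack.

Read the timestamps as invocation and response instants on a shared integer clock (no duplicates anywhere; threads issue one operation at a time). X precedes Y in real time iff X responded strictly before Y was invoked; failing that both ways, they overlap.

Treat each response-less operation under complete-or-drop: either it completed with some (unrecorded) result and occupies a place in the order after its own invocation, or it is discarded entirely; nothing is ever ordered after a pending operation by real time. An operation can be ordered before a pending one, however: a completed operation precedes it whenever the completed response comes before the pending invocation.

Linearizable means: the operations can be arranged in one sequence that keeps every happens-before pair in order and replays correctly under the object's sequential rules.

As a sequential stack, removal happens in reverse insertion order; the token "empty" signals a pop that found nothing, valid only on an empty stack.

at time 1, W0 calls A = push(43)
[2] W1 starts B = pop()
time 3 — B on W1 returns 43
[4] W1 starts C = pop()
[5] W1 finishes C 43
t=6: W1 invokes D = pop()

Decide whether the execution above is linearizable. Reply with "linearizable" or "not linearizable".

not linearizable

the violation lands at event 5, C's response at time 5: events 1..4 linearize, events 1..5 do not
the completed operations (2 total) allow one real-time order; the stack replay rejects it
completion choices over the 1 pending operation (A) were checked; none helps
for example B, C (pending dropped) fails at step 1: B pop() → 43 is not legal there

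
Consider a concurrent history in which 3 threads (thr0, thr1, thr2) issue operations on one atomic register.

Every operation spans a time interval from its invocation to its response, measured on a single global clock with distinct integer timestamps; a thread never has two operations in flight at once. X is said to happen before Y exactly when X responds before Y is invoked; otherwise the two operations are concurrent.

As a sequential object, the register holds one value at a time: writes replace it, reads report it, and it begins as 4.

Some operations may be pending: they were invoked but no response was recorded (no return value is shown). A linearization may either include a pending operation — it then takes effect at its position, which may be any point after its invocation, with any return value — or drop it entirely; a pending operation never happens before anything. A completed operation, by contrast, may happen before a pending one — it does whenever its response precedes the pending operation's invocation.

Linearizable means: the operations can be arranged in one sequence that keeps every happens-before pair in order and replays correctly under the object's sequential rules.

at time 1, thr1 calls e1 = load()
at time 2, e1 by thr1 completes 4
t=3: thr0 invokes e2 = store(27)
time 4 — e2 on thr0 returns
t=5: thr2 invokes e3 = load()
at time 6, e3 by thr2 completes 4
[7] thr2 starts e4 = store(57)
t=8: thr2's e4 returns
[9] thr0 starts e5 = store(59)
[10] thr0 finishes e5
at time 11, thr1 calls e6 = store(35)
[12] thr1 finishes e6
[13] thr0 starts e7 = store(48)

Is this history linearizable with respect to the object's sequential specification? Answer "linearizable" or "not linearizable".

not linearizable

already the first 6 events (up to e3's response at time 6) admit no linearization; the first 5 still do
a single order respects real time; the 3 completed atomic register operations fail replay along it
e.g. e1, e2, e3: illegal at step 3, since e3 load() → 4 cannot apply there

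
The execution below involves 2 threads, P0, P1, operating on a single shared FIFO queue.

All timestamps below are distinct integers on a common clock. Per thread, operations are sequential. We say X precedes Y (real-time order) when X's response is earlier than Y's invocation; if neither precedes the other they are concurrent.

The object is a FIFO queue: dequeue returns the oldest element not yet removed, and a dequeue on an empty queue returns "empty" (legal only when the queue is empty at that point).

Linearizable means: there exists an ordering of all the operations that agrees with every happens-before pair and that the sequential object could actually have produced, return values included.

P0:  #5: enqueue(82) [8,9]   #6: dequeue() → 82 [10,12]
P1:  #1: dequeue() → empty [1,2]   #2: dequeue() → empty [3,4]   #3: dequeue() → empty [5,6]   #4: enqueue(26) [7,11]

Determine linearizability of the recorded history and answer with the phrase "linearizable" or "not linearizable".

a witness: #1, #2, #3, #5, #4, #6
after step 1 (#1 dequeue() → empty): queue <>
after step 2 (#2 dequeue() → empty): queue <>
after step 3 (#3 dequeue() → empty): queue <>
after step 4 (#5 enqueue(82)): queue <82>
after step 5 (#4 enqueue(26)): queue <82,26>
after step 6 (#6 dequeue() → 82): queue <26>

linearizable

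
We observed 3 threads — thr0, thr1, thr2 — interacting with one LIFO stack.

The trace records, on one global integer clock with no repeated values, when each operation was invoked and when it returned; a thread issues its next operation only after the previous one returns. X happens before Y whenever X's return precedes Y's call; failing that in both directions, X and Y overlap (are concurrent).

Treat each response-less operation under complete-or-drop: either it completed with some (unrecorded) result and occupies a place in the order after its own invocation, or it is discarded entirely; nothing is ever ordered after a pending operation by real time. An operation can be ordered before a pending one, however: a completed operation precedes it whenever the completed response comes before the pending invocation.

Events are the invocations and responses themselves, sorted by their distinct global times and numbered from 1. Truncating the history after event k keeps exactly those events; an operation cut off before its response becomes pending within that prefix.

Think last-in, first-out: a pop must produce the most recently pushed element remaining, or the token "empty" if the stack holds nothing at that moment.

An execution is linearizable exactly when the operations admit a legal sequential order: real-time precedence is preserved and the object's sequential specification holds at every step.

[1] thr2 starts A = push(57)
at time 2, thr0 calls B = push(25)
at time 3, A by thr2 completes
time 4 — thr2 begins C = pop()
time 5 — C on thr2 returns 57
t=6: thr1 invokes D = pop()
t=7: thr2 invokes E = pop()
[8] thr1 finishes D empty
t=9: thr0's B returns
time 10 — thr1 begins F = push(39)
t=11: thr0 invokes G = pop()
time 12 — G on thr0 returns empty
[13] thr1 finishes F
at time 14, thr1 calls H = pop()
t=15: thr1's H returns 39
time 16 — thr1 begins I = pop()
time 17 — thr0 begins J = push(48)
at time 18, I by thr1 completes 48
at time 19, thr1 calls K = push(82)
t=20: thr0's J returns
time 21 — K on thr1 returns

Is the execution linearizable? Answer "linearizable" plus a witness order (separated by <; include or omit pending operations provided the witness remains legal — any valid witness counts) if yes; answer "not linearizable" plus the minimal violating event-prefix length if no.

linearizable — witness: A < C < B < E < D < G < F < H < J < I < K

1. A push(57), leaving stack <57>
2. C pop() → 57, leaving stack <>
3. B push(25), leaving stack <25>
4. E pop() (pending, included), leaving stack <>
5. D pop() → empty, leaving stack <>
6. G pop() → empty, leaving stack <>
7. F push(39), leaving stack <39>
8. H pop() → 39, leaving stack <>
9. J push(48), leaving stack <48>
10. I pop() → 48, leaving stack <>
11. K push(82), leaving stack <82>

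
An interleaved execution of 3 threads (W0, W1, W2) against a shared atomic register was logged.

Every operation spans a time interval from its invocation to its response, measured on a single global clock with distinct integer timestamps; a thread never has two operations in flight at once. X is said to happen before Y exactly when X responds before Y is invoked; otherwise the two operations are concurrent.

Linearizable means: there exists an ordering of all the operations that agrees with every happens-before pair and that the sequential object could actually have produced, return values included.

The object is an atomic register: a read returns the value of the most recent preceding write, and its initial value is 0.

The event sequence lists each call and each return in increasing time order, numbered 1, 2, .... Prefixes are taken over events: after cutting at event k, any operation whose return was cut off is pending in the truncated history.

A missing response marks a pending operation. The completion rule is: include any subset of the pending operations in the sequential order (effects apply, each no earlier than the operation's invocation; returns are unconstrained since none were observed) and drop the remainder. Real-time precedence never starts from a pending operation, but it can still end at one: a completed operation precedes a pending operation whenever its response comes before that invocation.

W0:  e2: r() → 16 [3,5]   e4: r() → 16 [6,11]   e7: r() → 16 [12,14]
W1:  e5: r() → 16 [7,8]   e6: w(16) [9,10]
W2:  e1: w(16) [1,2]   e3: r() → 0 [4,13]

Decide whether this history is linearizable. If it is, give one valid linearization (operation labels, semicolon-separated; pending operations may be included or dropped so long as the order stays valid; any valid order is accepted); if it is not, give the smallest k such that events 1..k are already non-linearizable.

not linearizable — minimal violating prefix: 13 events

cut after 12 events: linearizable; cut after 13 events (e3 responds, time 13): not linearizable
the 6 completed operations admit 15 real-time orders; each fails the atomic register replay
completion choices over the 1 pending operation (e7) were checked; none helps
one such order, e1, e2, e3, e4, e5, e6 (pending dropped), breaks at step 3 where e3 r() → 0 is illegal
one such order, e1, e2, e3, e5, e4, e6 (pending dropped), breaks at step 3 where e3 r() → 0 is illegal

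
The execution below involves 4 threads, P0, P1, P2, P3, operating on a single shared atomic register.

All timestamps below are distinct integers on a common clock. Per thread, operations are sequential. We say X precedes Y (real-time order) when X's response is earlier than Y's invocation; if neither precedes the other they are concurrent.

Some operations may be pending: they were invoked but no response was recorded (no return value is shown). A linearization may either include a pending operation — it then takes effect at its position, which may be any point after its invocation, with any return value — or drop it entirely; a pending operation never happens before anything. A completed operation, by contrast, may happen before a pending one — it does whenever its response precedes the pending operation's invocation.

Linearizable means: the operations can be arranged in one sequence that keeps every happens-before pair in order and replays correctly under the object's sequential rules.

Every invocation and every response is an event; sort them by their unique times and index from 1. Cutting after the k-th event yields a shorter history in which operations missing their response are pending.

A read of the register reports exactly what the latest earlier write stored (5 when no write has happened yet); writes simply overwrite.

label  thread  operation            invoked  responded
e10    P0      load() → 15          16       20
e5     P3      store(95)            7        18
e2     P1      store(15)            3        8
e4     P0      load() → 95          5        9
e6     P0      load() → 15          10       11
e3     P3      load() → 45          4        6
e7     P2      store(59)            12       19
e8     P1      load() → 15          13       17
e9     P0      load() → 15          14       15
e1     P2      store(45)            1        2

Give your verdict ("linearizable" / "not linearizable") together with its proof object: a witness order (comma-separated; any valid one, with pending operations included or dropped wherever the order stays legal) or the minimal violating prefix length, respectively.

after step 1 (e1 store(45)): value 45
after step 2 (e3 load() → 45): value 45
after step 3 (e5 store(95)): value 95
after step 4 (e4 load() → 95): value 95
after step 5 (e2 store(15)): value 15
after step 6 (e6 load() → 15): value 15
after step 7 (e8 load() → 15): value 15
after step 8 (e9 load() → 15): value 15
after step 9 (e10 load() → 15): value 15
after step 10 (e7 store(59)): value 59

linearizable — witness: e1, e3, e5, e4, e2, e6, e8, e9, e10, e7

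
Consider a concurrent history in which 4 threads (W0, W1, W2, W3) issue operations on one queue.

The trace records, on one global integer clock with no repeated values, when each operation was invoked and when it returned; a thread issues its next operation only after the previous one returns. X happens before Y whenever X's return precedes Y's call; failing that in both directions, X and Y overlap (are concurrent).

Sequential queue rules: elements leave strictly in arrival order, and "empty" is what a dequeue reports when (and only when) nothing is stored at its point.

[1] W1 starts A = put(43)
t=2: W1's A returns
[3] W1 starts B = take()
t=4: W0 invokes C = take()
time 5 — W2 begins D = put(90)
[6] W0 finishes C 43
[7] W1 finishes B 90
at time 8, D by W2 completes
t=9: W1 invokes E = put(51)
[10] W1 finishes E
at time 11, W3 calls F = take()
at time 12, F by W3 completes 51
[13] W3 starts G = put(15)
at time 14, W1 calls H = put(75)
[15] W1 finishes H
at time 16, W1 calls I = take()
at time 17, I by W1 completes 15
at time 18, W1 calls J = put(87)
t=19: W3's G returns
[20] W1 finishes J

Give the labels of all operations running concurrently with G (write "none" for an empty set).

H, I, J

overlap test against G [13,19]: concurrent iff the interval meets 13..19
A [1,2]: before
B [3,7]: before
C [4,6]: before
D [5,8]: before
E [9,10]: before
F [11,12]: before
H [14,15]: concurrent
I [16,17]: concurrent
J [18,20]: concurrent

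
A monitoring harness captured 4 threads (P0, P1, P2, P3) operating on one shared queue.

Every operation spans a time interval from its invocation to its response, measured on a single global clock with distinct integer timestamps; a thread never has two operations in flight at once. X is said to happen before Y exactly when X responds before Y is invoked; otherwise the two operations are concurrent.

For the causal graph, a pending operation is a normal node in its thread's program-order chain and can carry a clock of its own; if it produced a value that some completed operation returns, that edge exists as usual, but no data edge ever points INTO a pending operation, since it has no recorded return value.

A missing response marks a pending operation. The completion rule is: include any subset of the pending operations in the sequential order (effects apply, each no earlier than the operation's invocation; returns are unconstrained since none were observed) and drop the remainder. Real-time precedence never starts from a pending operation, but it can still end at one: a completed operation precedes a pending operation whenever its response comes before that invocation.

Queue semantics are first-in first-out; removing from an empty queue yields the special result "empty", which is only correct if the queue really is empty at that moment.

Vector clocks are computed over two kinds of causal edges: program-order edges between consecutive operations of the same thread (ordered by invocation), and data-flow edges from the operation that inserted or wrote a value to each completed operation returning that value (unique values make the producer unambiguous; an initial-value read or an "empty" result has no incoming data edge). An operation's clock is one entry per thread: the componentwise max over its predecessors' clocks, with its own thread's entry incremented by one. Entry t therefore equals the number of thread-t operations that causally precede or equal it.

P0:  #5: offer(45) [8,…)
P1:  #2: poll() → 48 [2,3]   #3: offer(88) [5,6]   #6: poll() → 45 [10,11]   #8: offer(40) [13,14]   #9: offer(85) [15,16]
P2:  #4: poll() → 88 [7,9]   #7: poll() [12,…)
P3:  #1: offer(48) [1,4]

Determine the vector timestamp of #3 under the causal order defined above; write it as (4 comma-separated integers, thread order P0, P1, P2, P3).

(0, 2, 0, 1)

#1 (invocation 1): nothing precedes it; P3's component alone gives (0, 0, 0, 1)
#5 (invocation 8): nothing precedes it; P0's component alone gives (1, 0, 0, 0)
#2, invoked 2, takes VC(#1)=(0, 0, 0, 1) under max, adds 1 for P1 → (0, 1, 0, 1)
#3, invoked 5, takes VC(#2)=(0, 1, 0, 1) under max, adds 1 for P1 → (0, 2, 0, 1)
#4, invoked 7, takes VC(#3)=(0, 2, 0, 1) under max, adds 1 for P2 → (0, 2, 1, 1)
#7, invoked 12, takes VC(#4)=(0, 2, 1, 1) under max, adds 1 for P2 → (0, 2, 2, 1)
#6, invoked 10, takes VC(#3)=(0, 2, 0, 1), VC(#5)=(1, 0, 0, 0) under max, adds 1 for P1 → (1, 3, 0, 1)
#8, invoked 13, takes VC(#6)=(1, 3, 0, 1) under max, adds 1 for P1 → (1, 4, 0, 1)
#9, invoked 15, takes VC(#8)=(1, 4, 0, 1) under max, adds 1 for P1 → (1, 5, 0, 1)
target: VC(#3) = (0, 2, 0, 1)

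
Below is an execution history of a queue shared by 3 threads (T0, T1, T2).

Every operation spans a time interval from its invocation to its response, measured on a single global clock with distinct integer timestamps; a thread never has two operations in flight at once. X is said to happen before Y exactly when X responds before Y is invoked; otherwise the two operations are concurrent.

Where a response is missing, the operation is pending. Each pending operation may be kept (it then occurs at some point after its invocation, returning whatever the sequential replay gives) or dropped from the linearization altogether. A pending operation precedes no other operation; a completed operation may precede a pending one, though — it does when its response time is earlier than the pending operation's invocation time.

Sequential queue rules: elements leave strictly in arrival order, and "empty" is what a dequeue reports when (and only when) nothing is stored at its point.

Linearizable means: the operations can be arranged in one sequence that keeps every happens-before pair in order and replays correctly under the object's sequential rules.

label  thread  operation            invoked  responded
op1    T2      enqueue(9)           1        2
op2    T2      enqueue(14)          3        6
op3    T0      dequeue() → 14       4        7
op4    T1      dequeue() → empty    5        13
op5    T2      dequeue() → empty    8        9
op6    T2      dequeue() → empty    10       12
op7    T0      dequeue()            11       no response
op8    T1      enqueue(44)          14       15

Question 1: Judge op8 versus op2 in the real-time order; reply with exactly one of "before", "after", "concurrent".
Answer: after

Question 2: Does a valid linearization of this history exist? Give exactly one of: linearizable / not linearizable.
not linearizable

already the first 13 events (up to op4's response at time 13) admit no linearization; the first 12 still do
the 6 completed operations admit 10 real-time orders; each fails the queue replay
no completion choice of the 1 pending operation (op7) rescues it — every subset was tried
sample order op1, op2, op3, op4, op5, op6 (pending dropped) stalls at step 3 — op3 dequeue() → 14 has no legal effect
sample order op1, op2, op3, op5, op4, op6 (pending dropped) stalls at step 3 — op3 dequeue() → 14 has no legal effect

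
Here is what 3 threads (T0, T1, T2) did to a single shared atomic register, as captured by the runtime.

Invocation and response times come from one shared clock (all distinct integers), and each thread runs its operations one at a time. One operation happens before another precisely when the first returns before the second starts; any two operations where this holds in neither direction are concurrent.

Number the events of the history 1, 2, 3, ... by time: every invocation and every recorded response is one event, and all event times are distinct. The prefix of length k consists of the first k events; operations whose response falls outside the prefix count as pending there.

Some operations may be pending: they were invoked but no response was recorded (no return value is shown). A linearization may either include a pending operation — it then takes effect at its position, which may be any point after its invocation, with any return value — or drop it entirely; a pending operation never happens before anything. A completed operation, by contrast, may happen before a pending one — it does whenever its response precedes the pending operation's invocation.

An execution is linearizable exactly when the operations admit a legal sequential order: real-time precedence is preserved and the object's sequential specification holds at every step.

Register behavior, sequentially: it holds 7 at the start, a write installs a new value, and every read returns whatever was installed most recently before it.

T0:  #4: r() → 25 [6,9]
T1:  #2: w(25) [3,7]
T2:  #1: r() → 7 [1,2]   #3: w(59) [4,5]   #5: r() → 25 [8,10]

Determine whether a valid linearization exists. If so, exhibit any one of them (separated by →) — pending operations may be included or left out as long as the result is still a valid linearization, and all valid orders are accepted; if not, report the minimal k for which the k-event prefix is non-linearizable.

1. #1 r() → 7, leaving value 7
2. #3 w(59), leaving value 59
3. #2 w(25), leaving value 25
4. #4 r() → 25, leaving value 25
5. #5 r() → 25, leaving value 25

linearizable — witness: #1 → #3 → #2 → #4 → #5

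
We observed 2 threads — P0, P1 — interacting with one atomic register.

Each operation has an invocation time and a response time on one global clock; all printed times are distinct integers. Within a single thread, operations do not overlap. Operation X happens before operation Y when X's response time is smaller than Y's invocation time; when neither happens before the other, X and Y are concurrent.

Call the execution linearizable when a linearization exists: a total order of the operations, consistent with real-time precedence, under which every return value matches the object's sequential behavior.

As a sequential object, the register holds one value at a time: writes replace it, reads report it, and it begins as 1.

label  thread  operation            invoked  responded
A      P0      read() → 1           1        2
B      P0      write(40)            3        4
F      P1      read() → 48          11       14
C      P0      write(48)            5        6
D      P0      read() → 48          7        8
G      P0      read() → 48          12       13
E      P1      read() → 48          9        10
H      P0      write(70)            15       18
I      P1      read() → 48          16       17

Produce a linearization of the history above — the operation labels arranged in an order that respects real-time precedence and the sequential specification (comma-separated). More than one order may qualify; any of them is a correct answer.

A, B, C, D, E, F, G, I, H

step 1: A read() → 1 — value 1
step 2: B write(40) — value 40
step 3: C write(48) — value 48
step 4: D read() → 48 — value 48
step 5: E read() → 48 — value 48
step 6: F read() → 48 — value 48
step 7: G read() → 48 — value 48
step 8: I read() → 48 — value 48
step 9: H write(70) — value 70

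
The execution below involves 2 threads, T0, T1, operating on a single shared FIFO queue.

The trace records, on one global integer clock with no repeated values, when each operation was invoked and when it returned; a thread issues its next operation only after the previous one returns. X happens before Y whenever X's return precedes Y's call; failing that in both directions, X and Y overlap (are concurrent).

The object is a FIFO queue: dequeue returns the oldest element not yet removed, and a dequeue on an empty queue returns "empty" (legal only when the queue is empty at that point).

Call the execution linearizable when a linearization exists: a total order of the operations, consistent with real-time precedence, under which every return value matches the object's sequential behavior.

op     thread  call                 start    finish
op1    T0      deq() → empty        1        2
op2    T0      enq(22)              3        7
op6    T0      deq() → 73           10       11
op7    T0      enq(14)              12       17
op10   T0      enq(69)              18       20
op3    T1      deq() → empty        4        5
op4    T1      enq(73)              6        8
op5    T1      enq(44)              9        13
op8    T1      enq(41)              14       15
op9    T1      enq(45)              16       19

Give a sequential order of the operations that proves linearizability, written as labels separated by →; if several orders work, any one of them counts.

op1 → op3 → op4 → op2 → op5 → op6 → op7 → op8 → op9 → op10

after step 1 (op1 deq() → empty): queue <>
after step 2 (op3 deq() → empty): queue <>
after step 3 (op4 enq(73)): queue <73>
after step 4 (op2 enq(22)): queue <73,22>
after step 5 (op5 enq(44)): queue <73,22,44>
after step 6 (op6 deq() → 73): queue <22,44>
after step 7 (op7 enq(14)): queue <22,44,14>
after step 8 (op8 enq(41)): queue <22,44,14,41>
after step 9 (op9 enq(45)): queue <22,44,14,41,45>
after step 10 (op10 enq(69)): queue <22,44,14,41,45,69>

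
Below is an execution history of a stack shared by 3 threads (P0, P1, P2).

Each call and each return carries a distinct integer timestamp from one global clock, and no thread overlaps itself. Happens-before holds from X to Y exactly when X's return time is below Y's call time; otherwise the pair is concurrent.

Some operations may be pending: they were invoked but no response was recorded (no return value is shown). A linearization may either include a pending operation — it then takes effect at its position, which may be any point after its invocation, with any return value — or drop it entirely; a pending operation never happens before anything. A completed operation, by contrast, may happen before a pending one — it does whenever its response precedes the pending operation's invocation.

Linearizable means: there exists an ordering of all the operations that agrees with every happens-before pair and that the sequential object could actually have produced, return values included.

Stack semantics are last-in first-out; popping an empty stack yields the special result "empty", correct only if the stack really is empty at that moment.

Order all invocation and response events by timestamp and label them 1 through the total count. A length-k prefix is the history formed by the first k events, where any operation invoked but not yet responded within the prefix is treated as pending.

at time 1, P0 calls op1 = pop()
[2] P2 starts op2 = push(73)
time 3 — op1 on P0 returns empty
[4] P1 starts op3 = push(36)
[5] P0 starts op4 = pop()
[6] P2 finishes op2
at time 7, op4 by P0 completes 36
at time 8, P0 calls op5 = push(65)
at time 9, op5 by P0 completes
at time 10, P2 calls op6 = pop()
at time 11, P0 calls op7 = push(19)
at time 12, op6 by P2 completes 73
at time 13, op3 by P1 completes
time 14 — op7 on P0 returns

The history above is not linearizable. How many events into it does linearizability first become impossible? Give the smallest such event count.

12

events 1..11 are linearizable; a witness order is op1, op2, op3, op4, op5:
after step 1 (op1 pop() → empty): stack <>
after step 2 (op2 push(73)): stack <73>
after step 3 (op3 push(36) (pending, included)): stack <73,36>
after step 4 (op4 pop() → 36): stack <73>
after step 5 (op5 push(65)): stack <73,65>
adding event 12 (op6 responds at 12) leaves no legal real-time order
no completion choice of the 2 pending operations (op3, op7) rescues it — every subset was tried
take op1, op2, op4, op5, op6 (pending dropped): step 3 already fails, because op4 pop() → 36 cannot occur there
take op1, op4, op2, op5, op6 (pending dropped): step 2 already fails, because op4 pop() → 36 cannot occur there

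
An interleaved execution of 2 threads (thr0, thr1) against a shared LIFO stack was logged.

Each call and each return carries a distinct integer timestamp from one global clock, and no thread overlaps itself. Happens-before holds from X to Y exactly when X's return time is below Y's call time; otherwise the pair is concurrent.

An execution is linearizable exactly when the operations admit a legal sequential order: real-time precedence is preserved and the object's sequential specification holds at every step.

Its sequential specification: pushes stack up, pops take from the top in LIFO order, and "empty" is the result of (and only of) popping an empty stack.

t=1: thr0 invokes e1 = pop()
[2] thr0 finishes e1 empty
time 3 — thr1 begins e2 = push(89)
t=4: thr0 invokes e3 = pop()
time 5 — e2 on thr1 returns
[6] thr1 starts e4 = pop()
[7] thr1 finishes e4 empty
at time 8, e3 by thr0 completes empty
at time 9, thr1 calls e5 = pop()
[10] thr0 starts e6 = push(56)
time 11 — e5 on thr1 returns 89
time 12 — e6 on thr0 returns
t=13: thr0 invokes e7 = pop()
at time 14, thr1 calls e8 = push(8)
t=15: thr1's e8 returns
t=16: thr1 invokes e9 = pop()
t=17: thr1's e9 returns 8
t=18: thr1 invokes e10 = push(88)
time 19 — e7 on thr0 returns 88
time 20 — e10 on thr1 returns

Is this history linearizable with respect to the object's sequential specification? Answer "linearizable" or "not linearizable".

not linearizable

events 1..7 are fine; event 8 — the response of e3 at time 8 — makes the prefix non-linearizable
the 4 completed operations admit 3 real-time orders; each fails the LIFO stack replay
e.g. e1, e2, e3, e4: illegal at step 3, since e3 pop() → empty cannot apply there
e.g. e1, e2, e4, e3: illegal at step 3, since e4 pop() → empty cannot apply there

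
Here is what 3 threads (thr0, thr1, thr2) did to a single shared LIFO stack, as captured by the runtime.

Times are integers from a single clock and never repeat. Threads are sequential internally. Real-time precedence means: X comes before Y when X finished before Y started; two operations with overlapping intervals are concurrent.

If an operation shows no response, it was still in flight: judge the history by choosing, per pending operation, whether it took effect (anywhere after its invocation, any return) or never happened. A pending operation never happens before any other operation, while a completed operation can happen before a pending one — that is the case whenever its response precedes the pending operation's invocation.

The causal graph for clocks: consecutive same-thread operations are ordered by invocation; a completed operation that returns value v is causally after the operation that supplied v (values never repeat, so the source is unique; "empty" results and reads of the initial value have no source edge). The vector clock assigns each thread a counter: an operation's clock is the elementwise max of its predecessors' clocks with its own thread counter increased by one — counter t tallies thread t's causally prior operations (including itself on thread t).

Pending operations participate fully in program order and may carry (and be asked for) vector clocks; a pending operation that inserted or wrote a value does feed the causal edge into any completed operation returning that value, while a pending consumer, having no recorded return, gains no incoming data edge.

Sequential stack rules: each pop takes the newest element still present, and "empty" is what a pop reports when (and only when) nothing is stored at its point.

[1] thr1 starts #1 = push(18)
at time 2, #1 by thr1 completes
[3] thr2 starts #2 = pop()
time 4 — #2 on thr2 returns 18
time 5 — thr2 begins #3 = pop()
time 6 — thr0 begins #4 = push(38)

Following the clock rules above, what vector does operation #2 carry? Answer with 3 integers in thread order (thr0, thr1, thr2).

(0, 1, 1)

#1, invoked 1, has no incoming edges; only thr1's bump applies → (0, 1, 0)
#4, invoked 6, has no incoming edges; only thr0's bump applies → (1, 0, 0)
merge at #2 (invoked 3): VC(#1)=(0, 1, 0), own-thread bump on thr2 → (0, 1, 1)
merge at #3 (invoked 5): VC(#2)=(0, 1, 1), own-thread bump on thr2 → (0, 1, 2)
target: VC(#2) = (0, 1, 1)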